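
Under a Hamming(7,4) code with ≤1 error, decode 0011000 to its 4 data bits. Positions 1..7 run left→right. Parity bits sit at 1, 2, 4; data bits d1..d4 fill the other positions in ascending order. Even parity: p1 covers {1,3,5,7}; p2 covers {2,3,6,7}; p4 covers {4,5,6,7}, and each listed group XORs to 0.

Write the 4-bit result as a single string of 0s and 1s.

s1 (pos 1,3,5,7): 0⊕1⊕0⊕0 = 1
s2 (pos 2,3,6,7): 0⊕1⊕0⊕0 = 1
s4 (pos 4,5,6,7): 1⊕0⊕0⊕0 = 1
Syndrome s4…s1 = 111 → error at position 7.
Flip position 7: 0011000 → 0011001
Read data bits from positions 3,5,6,7: 1001

1001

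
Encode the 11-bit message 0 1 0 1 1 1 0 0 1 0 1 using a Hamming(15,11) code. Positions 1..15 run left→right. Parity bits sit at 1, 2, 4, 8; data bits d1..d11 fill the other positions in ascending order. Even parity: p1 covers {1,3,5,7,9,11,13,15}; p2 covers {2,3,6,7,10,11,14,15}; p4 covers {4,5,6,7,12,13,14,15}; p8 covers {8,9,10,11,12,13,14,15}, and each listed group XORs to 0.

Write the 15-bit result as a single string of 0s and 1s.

110010101100101

Place data at non-parity positions: p1 p2 0 p4 1 0 1 p8 1 1 0 0 1 0 1
p1 (pos 1,3,5,7,9,11,13,15): XOR of data positions = 0⊕1⊕1⊕1⊕0⊕1⊕1 = 1
p2 (pos 2,3,6,7,10,11,14,15): XOR of data positions = 0⊕0⊕1⊕1⊕0⊕0⊕1 = 1
p4 (pos 4,5,6,7,12,13,14,15): XOR of data positions = 1⊕0⊕1⊕0⊕1⊕0⊕1 = 0
p8 (pos 8,9,10,11,12,13,14,15): XOR of data positions = 1⊕1⊕0⊕0⊕1⊕0⊕1 = 0
Codeword: 110010101100101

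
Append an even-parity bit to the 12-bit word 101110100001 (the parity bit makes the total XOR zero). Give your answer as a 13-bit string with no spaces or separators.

XOR of the 12 data bits: 1⊕0⊕1⊕1⊕1⊕0⊕1⊕0⊕0⊕0⊕0⊕1 = 0
Parity bit = 0 (so all 13 bits XOR to 0).

1011101000010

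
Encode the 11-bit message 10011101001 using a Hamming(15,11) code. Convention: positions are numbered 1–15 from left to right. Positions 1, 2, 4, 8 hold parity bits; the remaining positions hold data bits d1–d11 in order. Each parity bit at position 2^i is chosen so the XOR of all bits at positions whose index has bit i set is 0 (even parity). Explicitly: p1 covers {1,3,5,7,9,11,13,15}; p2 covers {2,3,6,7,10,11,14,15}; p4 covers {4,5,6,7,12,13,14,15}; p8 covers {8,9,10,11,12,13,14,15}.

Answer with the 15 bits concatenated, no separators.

Place data at non-parity positions: p1 p2 1 p4 0 0 1 p8 1 1 0 1 0 0 1
p1 (pos 1,3,5,7,9,11,13,15): XOR of data positions = 1⊕0⊕1⊕1⊕0⊕0⊕1 = 0
p2 (pos 2,3,6,7,10,11,14,15): XOR of data positions = 1⊕0⊕1⊕1⊕0⊕0⊕1 = 0
p4 (pos 4,5,6,7,12,13,14,15): XOR of data positions = 0⊕0⊕1⊕1⊕0⊕0⊕1 = 1
p8 (pos 8,9,10,11,12,13,14,15): XOR of data positions = 1⊕1⊕0⊕1⊕0⊕0⊕1 = 0
Codeword: 001100101101001

001100101101001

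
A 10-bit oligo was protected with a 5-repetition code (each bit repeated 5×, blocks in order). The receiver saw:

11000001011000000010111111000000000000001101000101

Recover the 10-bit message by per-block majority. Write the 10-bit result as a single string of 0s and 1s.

0000100010

Block 1 (11000): 2 ones → 0
Block 2 (00101): 2 ones → 0
Block 3 (10000): 1 one → 0
Block 4 (00010): 1 one → 0
Block 5 (11111): 5 ones → 1
Block 6 (10000): 1 one → 0
Block 7 (00000): 0 ones → 0
Block 8 (00000): 0 ones → 0
Block 9 (11010): 3 ones → 1
Block 10 (00101): 2 ones → 0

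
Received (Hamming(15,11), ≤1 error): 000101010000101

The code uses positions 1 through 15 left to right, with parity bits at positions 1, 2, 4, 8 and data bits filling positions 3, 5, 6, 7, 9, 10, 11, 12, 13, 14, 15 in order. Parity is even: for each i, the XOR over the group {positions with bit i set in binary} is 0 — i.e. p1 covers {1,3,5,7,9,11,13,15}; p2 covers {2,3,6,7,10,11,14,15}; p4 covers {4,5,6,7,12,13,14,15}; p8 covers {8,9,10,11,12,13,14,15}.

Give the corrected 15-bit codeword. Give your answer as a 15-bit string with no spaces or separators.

s1 (pos 1,3,5,7,9,11,13,15): 0⊕0⊕0⊕0⊕0⊕0⊕1⊕1 = 0
s2 (pos 2,3,6,7,10,11,14,15): 0⊕0⊕1⊕0⊕0⊕0⊕0⊕1 = 0
s4 (pos 4,5,6,7,12,13,14,15): 1⊕0⊕1⊕0⊕0⊕1⊕0⊕1 = 0
s8 (pos 8,9,10,11,12,13,14,15): 1⊕0⊕0⊕0⊕0⊕1⊕0⊕1 = 1
Syndrome s8…s1 = 1000 → error at position 8.
Flip position 8: 000101010000101 → 000101000000101

000101000000101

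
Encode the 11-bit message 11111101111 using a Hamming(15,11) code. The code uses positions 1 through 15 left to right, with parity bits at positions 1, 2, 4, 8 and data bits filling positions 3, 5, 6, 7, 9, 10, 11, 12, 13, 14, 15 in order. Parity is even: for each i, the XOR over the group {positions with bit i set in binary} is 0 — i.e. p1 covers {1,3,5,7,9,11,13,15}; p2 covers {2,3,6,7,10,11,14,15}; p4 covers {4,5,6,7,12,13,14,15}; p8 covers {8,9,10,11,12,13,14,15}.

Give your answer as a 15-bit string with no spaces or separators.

Place data at non-parity positions: p1 p2 1 p4 1 1 1 p8 1 1 0 1 1 1 1
p1 (pos 1,3,5,7,9,11,13,15): XOR of data positions = 1⊕1⊕1⊕1⊕0⊕1⊕1 = 0
p2 (pos 2,3,6,7,10,11,14,15): XOR of data positions = 1⊕1⊕1⊕1⊕0⊕1⊕1 = 0
p4 (pos 4,5,6,7,12,13,14,15): XOR of data positions = 1⊕1⊕1⊕1⊕1⊕1⊕1 = 1
p8 (pos 8,9,10,11,12,13,14,15): XOR of data positions = 1⊕1⊕0⊕1⊕1⊕1⊕1 = 0
Codeword: 001111101101111

001111101101111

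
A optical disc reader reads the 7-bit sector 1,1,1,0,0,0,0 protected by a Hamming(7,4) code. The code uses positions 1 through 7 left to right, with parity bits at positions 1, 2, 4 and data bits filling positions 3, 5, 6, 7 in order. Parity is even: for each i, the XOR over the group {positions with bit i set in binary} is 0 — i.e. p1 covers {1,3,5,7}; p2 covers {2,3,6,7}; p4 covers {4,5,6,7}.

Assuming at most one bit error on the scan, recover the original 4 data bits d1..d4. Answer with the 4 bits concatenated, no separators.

1000

s1 (pos 1,3,5,7): 1⊕1⊕0⊕0 = 0
s2 (pos 2,3,6,7): 1⊕1⊕0⊕0 = 0
s4 (pos 4,5,6,7): 0⊕0⊕0⊕0 = 0
Syndrome s4…s1 = 000 → no error.
Read data bits from positions 3,5,6,7: 1000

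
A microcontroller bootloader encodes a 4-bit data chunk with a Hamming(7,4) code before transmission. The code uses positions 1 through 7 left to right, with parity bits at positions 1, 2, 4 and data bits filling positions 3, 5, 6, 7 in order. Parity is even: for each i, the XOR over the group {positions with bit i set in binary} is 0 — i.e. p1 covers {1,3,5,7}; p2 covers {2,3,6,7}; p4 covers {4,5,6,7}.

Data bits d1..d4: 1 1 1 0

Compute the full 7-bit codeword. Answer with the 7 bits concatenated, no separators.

Place data at non-parity positions: p1 p2 1 p4 1 1 0
p1 (pos 1,3,5,7): XOR of data positions = 1⊕1⊕0 = 0
p2 (pos 2,3,6,7): XOR of data positions = 1⊕1⊕0 = 0
p4 (pos 4,5,6,7): XOR of data positions = 1⊕1⊕0 = 0
Codeword: 0010110

0010110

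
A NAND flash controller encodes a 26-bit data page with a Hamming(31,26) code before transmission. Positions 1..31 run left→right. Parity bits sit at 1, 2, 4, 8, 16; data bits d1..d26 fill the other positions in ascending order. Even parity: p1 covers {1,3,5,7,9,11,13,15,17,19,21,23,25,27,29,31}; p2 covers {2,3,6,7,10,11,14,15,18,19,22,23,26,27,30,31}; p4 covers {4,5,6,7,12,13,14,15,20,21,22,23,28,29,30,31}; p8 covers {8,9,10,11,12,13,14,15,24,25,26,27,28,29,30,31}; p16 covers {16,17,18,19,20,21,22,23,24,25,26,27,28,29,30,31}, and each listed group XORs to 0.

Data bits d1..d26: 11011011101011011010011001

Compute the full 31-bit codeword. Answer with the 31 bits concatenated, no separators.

1111101110111010011011010011001

Place data at non-parity positions: p1 p2 1 p4 1 0 1 p8 1 0 1 1 1 0 1 p16 0 1 1 0 1 1 0 1 0 0 1 1 0 0 1
p1 (pos 1,3,5,7,9,11,13,15,17,19,21,23,25,27,29,31): XOR of data positions = 1⊕1⊕1⊕1⊕1⊕1⊕1⊕0⊕1⊕1⊕0⊕0⊕1⊕0⊕1 = 1
p2 (pos 2,3,6,7,10,11,14,15,18,19,22,23,26,27,30,31): XOR of data positions = 1⊕0⊕1⊕0⊕1⊕0⊕1⊕1⊕1⊕1⊕0⊕0⊕1⊕0⊕1 = 1
p4 (pos 4,5,6,7,12,13,14,15,20,21,22,23,28,29,30,31): XOR of data positions = 1⊕0⊕1⊕1⊕1⊕0⊕1⊕0⊕1⊕1⊕0⊕1⊕0⊕0⊕1 = 1
p8 (pos 8,9,10,11,12,13,14,15,24,25,26,27,28,29,30,31): XOR of data positions = 1⊕0⊕1⊕1⊕1⊕0⊕1⊕1⊕0⊕0⊕1⊕1⊕0⊕0⊕1 = 1
p16 (pos 16,17,18,19,20,21,22,23,24,25,26,27,28,29,30,31): XOR of data positions = 0⊕1⊕1⊕0⊕1⊕1⊕0⊕1⊕0⊕0⊕1⊕1⊕0⊕0⊕1 = 0
Codeword: 1111101110111010011011010011001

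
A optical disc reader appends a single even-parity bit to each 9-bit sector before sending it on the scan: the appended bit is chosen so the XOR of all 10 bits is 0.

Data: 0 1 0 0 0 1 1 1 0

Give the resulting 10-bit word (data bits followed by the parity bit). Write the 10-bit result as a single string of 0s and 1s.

0100011100

XOR of the 9 data bits: 0⊕1⊕0⊕0⊕0⊕1⊕1⊕1⊕0 = 0
Parity bit = 0 (so all 10 bits XOR to 0).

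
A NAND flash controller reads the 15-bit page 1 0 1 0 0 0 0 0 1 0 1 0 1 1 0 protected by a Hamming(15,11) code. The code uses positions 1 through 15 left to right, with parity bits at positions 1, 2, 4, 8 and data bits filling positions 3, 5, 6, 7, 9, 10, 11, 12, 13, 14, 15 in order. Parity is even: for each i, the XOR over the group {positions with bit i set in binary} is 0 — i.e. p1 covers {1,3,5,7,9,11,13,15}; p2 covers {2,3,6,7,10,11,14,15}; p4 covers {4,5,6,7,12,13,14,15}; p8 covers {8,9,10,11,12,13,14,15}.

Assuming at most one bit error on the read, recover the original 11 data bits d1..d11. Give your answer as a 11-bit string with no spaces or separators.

00001010110

s1 (pos 1,3,5,7,9,11,13,15): 1⊕1⊕0⊕0⊕1⊕1⊕1⊕0 = 1
s2 (pos 2,3,6,7,10,11,14,15): 0⊕1⊕0⊕0⊕0⊕1⊕1⊕0 = 1
s4 (pos 4,5,6,7,12,13,14,15): 0⊕0⊕0⊕0⊕0⊕1⊕1⊕0 = 0
s8 (pos 8,9,10,11,12,13,14,15): 0⊕1⊕0⊕1⊕0⊕1⊕1⊕0 = 0
Syndrome s8…s1 = 0011 → error at position 3.
Flip position 3: 101000001010110 → 100000001010110
Read data bits from positions 3,5,6,7,9,10,11,12,13,14,15: 00001010110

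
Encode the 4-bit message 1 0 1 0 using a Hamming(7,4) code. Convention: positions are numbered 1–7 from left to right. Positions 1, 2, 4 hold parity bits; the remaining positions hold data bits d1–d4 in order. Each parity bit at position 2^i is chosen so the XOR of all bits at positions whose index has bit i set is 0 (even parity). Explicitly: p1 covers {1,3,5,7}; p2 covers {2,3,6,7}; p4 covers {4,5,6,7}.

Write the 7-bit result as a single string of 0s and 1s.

1011010

Place data at non-parity positions: p1 p2 1 p4 0 1 0
p1 (pos 1,3,5,7): XOR of data positions = 1⊕0⊕0 = 1
p2 (pos 2,3,6,7): XOR of data positions = 1⊕1⊕0 = 0
p4 (pos 4,5,6,7): XOR of data positions = 0⊕1⊕0 = 1
Codeword: 1011010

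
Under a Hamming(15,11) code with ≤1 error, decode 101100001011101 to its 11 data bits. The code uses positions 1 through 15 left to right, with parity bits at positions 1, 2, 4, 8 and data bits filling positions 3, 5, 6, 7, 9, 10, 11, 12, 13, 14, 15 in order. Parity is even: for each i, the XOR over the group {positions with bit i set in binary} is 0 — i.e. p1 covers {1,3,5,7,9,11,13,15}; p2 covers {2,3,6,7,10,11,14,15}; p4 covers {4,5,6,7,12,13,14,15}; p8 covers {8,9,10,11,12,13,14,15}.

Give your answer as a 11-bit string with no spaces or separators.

s1 (pos 1,3,5,7,9,11,13,15): 1⊕1⊕0⊕0⊕1⊕1⊕1⊕1 = 0
s2 (pos 2,3,6,7,10,11,14,15): 0⊕1⊕0⊕0⊕0⊕1⊕0⊕1 = 1
s4 (pos 4,5,6,7,12,13,14,15): 1⊕0⊕0⊕0⊕1⊕1⊕0⊕1 = 0
s8 (pos 8,9,10,11,12,13,14,15): 0⊕1⊕0⊕1⊕1⊕1⊕0⊕1 = 1
Syndrome s8…s1 = 1010 → error at position 10.
Flip position 10: 101100001011101 → 101100001111101
Read data bits from positions 3,5,6,7,9,10,11,12,13,14,15: 10001111101

10001111101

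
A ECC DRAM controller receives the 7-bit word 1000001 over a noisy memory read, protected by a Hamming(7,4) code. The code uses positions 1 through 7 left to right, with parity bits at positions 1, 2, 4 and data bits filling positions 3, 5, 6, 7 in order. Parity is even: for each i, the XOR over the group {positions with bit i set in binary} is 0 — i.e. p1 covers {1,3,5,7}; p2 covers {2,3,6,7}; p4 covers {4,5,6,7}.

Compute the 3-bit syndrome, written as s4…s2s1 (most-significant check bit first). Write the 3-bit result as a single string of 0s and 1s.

s1 (pos 1,3,5,7): 1⊕0⊕0⊕1 = 0
s2 (pos 2,3,6,7): 0⊕0⊕0⊕1 = 1
s4 (pos 4,5,6,7): 0⊕0⊕0⊕1 = 1
Syndrome s4…s1 = 110 → error at position 6.

110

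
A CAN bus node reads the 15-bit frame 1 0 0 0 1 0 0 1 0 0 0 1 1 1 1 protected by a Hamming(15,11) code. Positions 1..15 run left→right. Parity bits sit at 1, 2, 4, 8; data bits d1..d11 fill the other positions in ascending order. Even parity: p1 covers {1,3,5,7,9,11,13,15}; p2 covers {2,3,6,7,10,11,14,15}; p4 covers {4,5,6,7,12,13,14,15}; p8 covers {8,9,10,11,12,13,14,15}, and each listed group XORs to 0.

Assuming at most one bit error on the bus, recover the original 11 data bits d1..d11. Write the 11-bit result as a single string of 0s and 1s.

s1 (pos 1,3,5,7,9,11,13,15): 1⊕0⊕1⊕0⊕0⊕0⊕1⊕1 = 0
s2 (pos 2,3,6,7,10,11,14,15): 0⊕0⊕0⊕0⊕0⊕0⊕1⊕1 = 0
s4 (pos 4,5,6,7,12,13,14,15): 0⊕1⊕0⊕0⊕1⊕1⊕1⊕1 = 1
s8 (pos 8,9,10,11,12,13,14,15): 1⊕0⊕0⊕0⊕1⊕1⊕1⊕1 = 1
Syndrome s8…s1 = 1100 → error at position 12.
Flip position 12: 100010010001111 → 100010010000111
Read data bits from positions 3,5,6,7,9,10,11,12,13,14,15: 01000000111

01000000111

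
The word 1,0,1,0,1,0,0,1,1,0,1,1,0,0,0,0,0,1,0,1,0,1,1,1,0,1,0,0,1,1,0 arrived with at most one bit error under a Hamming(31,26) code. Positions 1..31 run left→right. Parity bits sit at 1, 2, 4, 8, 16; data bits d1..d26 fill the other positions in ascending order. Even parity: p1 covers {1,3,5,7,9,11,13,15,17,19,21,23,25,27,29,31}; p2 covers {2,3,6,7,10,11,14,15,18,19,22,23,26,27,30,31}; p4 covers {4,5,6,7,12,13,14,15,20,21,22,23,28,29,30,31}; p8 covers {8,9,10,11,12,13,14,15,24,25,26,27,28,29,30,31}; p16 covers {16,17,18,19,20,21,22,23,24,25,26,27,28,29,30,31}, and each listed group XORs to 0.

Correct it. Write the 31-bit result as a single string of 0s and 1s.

s1 (pos 1,3,5,7,9,11,13,15,17,19,21,23,25,27,29,31): 1⊕1⊕1⊕0⊕1⊕1⊕0⊕0⊕0⊕0⊕0⊕1⊕0⊕0⊕1⊕0 = 1
s2 (pos 2,3,6,7,10,11,14,15,18,19,22,23,26,27,30,31): 0⊕1⊕0⊕0⊕0⊕1⊕0⊕0⊕1⊕0⊕1⊕1⊕1⊕0⊕1⊕0 = 1
s4 (pos 4,5,6,7,12,13,14,15,20,21,22,23,28,29,30,31): 0⊕1⊕0⊕0⊕1⊕0⊕0⊕0⊕1⊕0⊕1⊕1⊕0⊕1⊕1⊕0 = 1
s8 (pos 8,9,10,11,12,13,14,15,24,25,26,27,28,29,30,31): 1⊕1⊕0⊕1⊕1⊕0⊕0⊕0⊕1⊕0⊕1⊕0⊕0⊕1⊕1⊕0 = 0
s16 (pos 16,17,18,19,20,21,22,23,24,25,26,27,28,29,30,31): 0⊕0⊕1⊕0⊕1⊕0⊕1⊕1⊕1⊕0⊕1⊕0⊕0⊕1⊕1⊕0 = 0
Syndrome s16…s1 = 00111 → error at position 7.
Flip position 7: 1010100110110000010101110100110 → 1010101110110000010101110100110

1010101110110000010101110100110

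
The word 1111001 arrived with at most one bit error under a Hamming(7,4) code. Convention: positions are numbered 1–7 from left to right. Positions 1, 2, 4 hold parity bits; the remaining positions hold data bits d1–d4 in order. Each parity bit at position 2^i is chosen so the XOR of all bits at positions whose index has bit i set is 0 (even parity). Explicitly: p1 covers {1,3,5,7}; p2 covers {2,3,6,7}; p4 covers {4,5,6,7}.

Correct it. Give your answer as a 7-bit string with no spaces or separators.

s1 (pos 1,3,5,7): 1⊕1⊕0⊕1 = 1
s2 (pos 2,3,6,7): 1⊕1⊕0⊕1 = 1
s4 (pos 4,5,6,7): 1⊕0⊕0⊕1 = 0
Syndrome s4…s1 = 011 → error at position 3.
Flip position 3: 1111001 → 1101001

1101001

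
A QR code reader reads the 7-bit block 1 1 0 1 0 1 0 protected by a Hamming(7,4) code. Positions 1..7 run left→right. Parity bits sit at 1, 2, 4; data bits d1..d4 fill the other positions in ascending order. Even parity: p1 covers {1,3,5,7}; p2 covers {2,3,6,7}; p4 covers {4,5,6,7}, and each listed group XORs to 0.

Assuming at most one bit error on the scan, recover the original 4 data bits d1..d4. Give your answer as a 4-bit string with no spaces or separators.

s1 (pos 1,3,5,7): 1⊕0⊕0⊕0 = 1
s2 (pos 2,3,6,7): 1⊕0⊕1⊕0 = 0
s4 (pos 4,5,6,7): 1⊕0⊕1⊕0 = 0
Syndrome s4…s1 = 001 → error at position 1.
Flip position 1: 1101010 → 0101010
Read data bits from positions 3,5,6,7: 0010

0010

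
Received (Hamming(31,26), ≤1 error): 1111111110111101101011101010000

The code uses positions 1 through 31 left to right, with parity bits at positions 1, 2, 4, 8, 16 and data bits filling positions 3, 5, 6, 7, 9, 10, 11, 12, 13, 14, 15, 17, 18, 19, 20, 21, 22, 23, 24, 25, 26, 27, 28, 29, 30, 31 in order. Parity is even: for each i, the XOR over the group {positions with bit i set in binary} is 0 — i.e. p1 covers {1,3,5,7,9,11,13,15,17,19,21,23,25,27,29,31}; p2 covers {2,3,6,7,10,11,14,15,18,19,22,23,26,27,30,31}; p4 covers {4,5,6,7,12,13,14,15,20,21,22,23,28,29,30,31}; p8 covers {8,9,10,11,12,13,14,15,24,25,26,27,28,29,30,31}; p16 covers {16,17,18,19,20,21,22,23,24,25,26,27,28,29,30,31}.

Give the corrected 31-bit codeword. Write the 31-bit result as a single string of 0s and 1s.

0111111110111101101011101010000

s1 (pos 1,3,5,7,9,11,13,15,17,19,21,23,25,27,29,31): 1⊕1⊕1⊕1⊕1⊕1⊕1⊕0⊕1⊕1⊕1⊕1⊕1⊕1⊕0⊕0 = 1
s2 (pos 2,3,6,7,10,11,14,15,18,19,22,23,26,27,30,31): 1⊕1⊕1⊕1⊕0⊕1⊕1⊕0⊕0⊕1⊕1⊕1⊕0⊕1⊕0⊕0 = 0
s4 (pos 4,5,6,7,12,13,14,15,20,21,22,23,28,29,30,31): 1⊕1⊕1⊕1⊕1⊕1⊕1⊕0⊕0⊕1⊕1⊕1⊕0⊕0⊕0⊕0 = 0
s8 (pos 8,9,10,11,12,13,14,15,24,25,26,27,28,29,30,31): 1⊕1⊕0⊕1⊕1⊕1⊕1⊕0⊕0⊕1⊕0⊕1⊕0⊕0⊕0⊕0 = 0
s16 (pos 16,17,18,19,20,21,22,23,24,25,26,27,28,29,30,31): 1⊕1⊕0⊕1⊕0⊕1⊕1⊕1⊕0⊕1⊕0⊕1⊕0⊕0⊕0⊕0 = 0
Syndrome s16…s1 = 00001 → error at position 1.
Flip position 1: 1111111110111101101011101010000 → 0111111110111101101011101010000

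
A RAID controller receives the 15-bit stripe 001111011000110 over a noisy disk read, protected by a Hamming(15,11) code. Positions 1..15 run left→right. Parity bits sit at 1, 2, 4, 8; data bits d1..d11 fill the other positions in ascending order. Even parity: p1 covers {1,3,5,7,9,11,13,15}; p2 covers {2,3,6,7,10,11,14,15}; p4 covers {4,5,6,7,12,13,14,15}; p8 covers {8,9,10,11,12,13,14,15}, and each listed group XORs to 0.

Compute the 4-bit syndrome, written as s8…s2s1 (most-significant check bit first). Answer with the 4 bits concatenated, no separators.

s1 (pos 1,3,5,7,9,11,13,15): 0⊕1⊕1⊕0⊕1⊕0⊕1⊕0 = 0
s2 (pos 2,3,6,7,10,11,14,15): 0⊕1⊕1⊕0⊕0⊕0⊕1⊕0 = 1
s4 (pos 4,5,6,7,12,13,14,15): 1⊕1⊕1⊕0⊕0⊕1⊕1⊕0 = 1
s8 (pos 8,9,10,11,12,13,14,15): 1⊕1⊕0⊕0⊕0⊕1⊕1⊕0 = 0
Syndrome s8…s1 = 0110 → error at position 6.

0110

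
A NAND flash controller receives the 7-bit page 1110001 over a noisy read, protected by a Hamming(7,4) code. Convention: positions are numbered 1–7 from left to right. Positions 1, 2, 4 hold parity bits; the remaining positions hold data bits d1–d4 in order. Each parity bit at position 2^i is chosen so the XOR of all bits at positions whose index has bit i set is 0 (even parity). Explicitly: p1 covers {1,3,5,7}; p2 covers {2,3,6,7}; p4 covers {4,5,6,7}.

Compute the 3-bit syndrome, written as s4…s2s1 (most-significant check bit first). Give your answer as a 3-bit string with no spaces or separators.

s1 (pos 1,3,5,7): 1⊕1⊕0⊕1 = 1
s2 (pos 2,3,6,7): 1⊕1⊕0⊕1 = 1
s4 (pos 4,5,6,7): 0⊕0⊕0⊕1 = 1
Syndrome s4…s1 = 111 → error at position 7.

111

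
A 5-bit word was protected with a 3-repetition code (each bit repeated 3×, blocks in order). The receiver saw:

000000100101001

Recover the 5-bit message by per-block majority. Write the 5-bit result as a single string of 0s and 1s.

Block 1 (000): 0 ones → 0
Block 2 (000): 0 ones → 0
Block 3 (100): 1 one → 0
Block 4 (101): 2 ones → 1
Block 5 (001): 1 one → 0

00010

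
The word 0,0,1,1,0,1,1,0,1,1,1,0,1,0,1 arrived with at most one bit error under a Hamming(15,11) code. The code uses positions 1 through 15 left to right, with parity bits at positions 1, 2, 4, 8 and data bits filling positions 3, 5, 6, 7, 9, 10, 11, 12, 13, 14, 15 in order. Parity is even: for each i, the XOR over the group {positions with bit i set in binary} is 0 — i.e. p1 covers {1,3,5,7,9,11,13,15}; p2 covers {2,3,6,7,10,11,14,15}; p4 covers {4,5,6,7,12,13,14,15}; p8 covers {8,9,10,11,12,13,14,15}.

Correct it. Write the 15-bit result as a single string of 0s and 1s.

001101101111101

s1 (pos 1,3,5,7,9,11,13,15): 0⊕1⊕0⊕1⊕1⊕1⊕1⊕1 = 0
s2 (pos 2,3,6,7,10,11,14,15): 0⊕1⊕1⊕1⊕1⊕1⊕0⊕1 = 0
s4 (pos 4,5,6,7,12,13,14,15): 1⊕0⊕1⊕1⊕0⊕1⊕0⊕1 = 1
s8 (pos 8,9,10,11,12,13,14,15): 0⊕1⊕1⊕1⊕0⊕1⊕0⊕1 = 1
Syndrome s8…s1 = 1100 → error at position 12.
Flip position 12: 001101101110101 → 001101101111101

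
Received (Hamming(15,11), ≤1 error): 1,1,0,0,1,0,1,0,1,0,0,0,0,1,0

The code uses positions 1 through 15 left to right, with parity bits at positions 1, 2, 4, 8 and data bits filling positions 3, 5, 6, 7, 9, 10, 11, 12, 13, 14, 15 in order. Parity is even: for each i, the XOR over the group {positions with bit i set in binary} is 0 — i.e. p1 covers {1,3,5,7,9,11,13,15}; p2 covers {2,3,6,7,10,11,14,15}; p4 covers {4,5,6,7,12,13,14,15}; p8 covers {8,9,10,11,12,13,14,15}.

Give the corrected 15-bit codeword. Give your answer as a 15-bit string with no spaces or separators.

s1 (pos 1,3,5,7,9,11,13,15): 1⊕0⊕1⊕1⊕1⊕0⊕0⊕0 = 0
s2 (pos 2,3,6,7,10,11,14,15): 1⊕0⊕0⊕1⊕0⊕0⊕1⊕0 = 1
s4 (pos 4,5,6,7,12,13,14,15): 0⊕1⊕0⊕1⊕0⊕0⊕1⊕0 = 1
s8 (pos 8,9,10,11,12,13,14,15): 0⊕1⊕0⊕0⊕0⊕0⊕1⊕0 = 0
Syndrome s8…s1 = 0110 → error at position 6.
Flip position 6: 110010101000010 → 110011101000010

110011101000010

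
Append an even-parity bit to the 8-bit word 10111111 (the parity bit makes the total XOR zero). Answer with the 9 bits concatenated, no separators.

XOR of the 8 data bits: 1⊕0⊕1⊕1⊕1⊕1⊕1⊕1 = 1
Parity bit = 1 (so all 9 bits XOR to 0).

101111111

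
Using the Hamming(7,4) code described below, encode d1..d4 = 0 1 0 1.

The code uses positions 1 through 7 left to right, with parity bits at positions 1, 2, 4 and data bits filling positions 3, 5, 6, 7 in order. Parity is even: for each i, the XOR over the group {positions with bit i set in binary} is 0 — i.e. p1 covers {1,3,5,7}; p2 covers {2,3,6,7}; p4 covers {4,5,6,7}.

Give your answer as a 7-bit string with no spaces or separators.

Place data at non-parity positions: p1 p2 0 p4 1 0 1
p1 (pos 1,3,5,7): XOR of data positions = 0⊕1⊕1 = 0
p2 (pos 2,3,6,7): XOR of data positions = 0⊕0⊕1 = 1
p4 (pos 4,5,6,7): XOR of data positions = 1⊕0⊕1 = 0
Codeword: 0100101

0100101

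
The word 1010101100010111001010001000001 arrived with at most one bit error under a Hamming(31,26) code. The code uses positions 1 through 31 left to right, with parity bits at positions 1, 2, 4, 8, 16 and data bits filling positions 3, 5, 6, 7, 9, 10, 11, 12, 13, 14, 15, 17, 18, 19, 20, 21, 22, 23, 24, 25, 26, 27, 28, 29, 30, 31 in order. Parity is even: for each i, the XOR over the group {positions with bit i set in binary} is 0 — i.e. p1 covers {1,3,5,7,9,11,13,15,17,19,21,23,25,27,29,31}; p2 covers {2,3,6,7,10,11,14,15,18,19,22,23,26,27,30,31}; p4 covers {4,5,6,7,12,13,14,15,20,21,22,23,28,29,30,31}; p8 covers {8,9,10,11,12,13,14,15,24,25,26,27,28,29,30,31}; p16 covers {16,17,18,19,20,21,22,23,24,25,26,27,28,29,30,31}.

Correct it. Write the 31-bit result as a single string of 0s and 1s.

1010101100010111001000001000001

s1 (pos 1,3,5,7,9,11,13,15,17,19,21,23,25,27,29,31): 1⊕1⊕1⊕1⊕0⊕0⊕0⊕1⊕0⊕1⊕1⊕0⊕1⊕0⊕0⊕1 = 1
s2 (pos 2,3,6,7,10,11,14,15,18,19,22,23,26,27,30,31): 0⊕1⊕0⊕1⊕0⊕0⊕1⊕1⊕0⊕1⊕0⊕0⊕0⊕0⊕0⊕1 = 0
s4 (pos 4,5,6,7,12,13,14,15,20,21,22,23,28,29,30,31): 0⊕1⊕0⊕1⊕1⊕0⊕1⊕1⊕0⊕1⊕0⊕0⊕0⊕0⊕0⊕1 = 1
s8 (pos 8,9,10,11,12,13,14,15,24,25,26,27,28,29,30,31): 1⊕0⊕0⊕0⊕1⊕0⊕1⊕1⊕0⊕1⊕0⊕0⊕0⊕0⊕0⊕1 = 0
s16 (pos 16,17,18,19,20,21,22,23,24,25,26,27,28,29,30,31): 1⊕0⊕0⊕1⊕0⊕1⊕0⊕0⊕0⊕1⊕0⊕0⊕0⊕0⊕0⊕1 = 1
Syndrome s16…s1 = 10101 → error at position 21.
Flip position 21: 1010101100010111001010001000001 → 1010101100010111001000001000001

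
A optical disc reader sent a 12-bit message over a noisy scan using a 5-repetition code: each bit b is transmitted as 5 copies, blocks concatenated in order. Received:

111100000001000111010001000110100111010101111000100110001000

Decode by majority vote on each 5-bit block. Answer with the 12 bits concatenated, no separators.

100100111000

Block 1 (11110): 4 ones → 1
Block 2 (00000): 0 ones → 0
Block 3 (01000): 1 one → 0
Block 4 (11101): 4 ones → 1
Block 5 (00010): 1 one → 0
Block 6 (00110): 2 ones → 0
Block 7 (10011): 3 ones → 1
Block 8 (10101): 3 ones → 1
Block 9 (01111): 4 ones → 1
Block 10 (00010): 1 one → 0
Block 11 (01100): 2 ones → 0
Block 12 (01000): 1 one → 0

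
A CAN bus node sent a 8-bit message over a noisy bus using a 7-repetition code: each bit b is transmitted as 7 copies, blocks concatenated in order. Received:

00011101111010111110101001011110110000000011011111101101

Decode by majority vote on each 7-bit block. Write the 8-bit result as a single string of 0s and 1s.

Block 1 (0001110): 3 ones → 0
Block 2 (1111010): 5 ones → 1
Block 3 (1111101): 6 ones → 1
Block 4 (0100101): 3 ones → 0
Block 5 (1110110): 5 ones → 1
Block 6 (0000000): 0 ones → 0
Block 7 (1101111): 6 ones → 1
Block 8 (1101101): 5 ones → 1

01101011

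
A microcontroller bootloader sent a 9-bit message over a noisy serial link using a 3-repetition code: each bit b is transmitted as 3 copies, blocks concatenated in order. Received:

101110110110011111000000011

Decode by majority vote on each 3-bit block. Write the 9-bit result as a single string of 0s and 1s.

111111001

Block 1 (101): 2 ones → 1
Block 2 (110): 2 ones → 1
Block 3 (110): 2 ones → 1
Block 4 (110): 2 ones → 1
Block 5 (011): 2 ones → 1
Block 6 (111): 3 ones → 1
Block 7 (000): 0 ones → 0
Block 8 (000): 0 ones → 0
Block 9 (011): 2 ones → 1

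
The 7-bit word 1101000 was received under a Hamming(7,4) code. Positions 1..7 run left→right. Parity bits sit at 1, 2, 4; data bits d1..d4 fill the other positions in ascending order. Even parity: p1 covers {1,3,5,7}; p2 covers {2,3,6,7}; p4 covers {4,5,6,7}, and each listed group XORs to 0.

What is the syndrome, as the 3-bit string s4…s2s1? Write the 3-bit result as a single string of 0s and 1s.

111

s1 (pos 1,3,5,7): 1⊕0⊕0⊕0 = 1
s2 (pos 2,3,6,7): 1⊕0⊕0⊕0 = 1
s4 (pos 4,5,6,7): 1⊕0⊕0⊕0 = 1
Syndrome s4…s1 = 111 → error at position 7.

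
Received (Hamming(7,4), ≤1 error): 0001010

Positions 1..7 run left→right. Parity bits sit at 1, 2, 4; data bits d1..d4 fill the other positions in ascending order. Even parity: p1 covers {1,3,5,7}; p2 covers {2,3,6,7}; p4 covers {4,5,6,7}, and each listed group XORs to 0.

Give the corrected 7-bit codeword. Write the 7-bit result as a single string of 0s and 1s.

0101010

s1 (pos 1,3,5,7): 0⊕0⊕0⊕0 = 0
s2 (pos 2,3,6,7): 0⊕0⊕1⊕0 = 1
s4 (pos 4,5,6,7): 1⊕0⊕1⊕0 = 0
Syndrome s4…s1 = 010 → error at position 2.
Flip position 2: 0001010 → 0101010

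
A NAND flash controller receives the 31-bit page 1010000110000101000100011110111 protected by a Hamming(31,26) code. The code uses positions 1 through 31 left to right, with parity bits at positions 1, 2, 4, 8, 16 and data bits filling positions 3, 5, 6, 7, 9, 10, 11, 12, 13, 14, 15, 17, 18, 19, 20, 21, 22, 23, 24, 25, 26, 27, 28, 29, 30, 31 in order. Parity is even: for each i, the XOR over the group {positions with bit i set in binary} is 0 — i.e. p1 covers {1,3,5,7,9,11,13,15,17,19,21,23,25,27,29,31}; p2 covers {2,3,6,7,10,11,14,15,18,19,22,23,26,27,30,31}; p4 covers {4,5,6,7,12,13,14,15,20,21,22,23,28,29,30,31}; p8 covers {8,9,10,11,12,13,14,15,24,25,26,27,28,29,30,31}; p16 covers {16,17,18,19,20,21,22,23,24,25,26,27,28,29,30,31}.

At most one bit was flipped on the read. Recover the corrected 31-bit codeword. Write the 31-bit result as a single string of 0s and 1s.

s1 (pos 1,3,5,7,9,11,13,15,17,19,21,23,25,27,29,31): 1⊕1⊕0⊕0⊕1⊕0⊕0⊕0⊕0⊕0⊕0⊕0⊕1⊕1⊕1⊕1 = 1
s2 (pos 2,3,6,7,10,11,14,15,18,19,22,23,26,27,30,31): 0⊕1⊕0⊕0⊕0⊕0⊕1⊕0⊕0⊕0⊕0⊕0⊕1⊕1⊕1⊕1 = 0
s4 (pos 4,5,6,7,12,13,14,15,20,21,22,23,28,29,30,31): 0⊕0⊕0⊕0⊕0⊕0⊕1⊕0⊕1⊕0⊕0⊕0⊕0⊕1⊕1⊕1 = 1
s8 (pos 8,9,10,11,12,13,14,15,24,25,26,27,28,29,30,31): 1⊕1⊕0⊕0⊕0⊕0⊕1⊕0⊕1⊕1⊕1⊕1⊕0⊕1⊕1⊕1 = 0
s16 (pos 16,17,18,19,20,21,22,23,24,25,26,27,28,29,30,31): 1⊕0⊕0⊕0⊕1⊕0⊕0⊕0⊕1⊕1⊕1⊕1⊕0⊕1⊕1⊕1 = 1
Syndrome s16…s1 = 10101 → error at position 21.
Flip position 21: 1010000110000101000100011110111 → 1010000110000101000110011110111

1010000110000101000110011110111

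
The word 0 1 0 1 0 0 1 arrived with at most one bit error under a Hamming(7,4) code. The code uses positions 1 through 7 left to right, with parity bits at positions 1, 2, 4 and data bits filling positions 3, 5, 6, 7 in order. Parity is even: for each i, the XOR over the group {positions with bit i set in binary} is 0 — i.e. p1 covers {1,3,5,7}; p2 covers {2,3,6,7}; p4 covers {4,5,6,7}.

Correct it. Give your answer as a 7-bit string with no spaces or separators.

s1 (pos 1,3,5,7): 0⊕0⊕0⊕1 = 1
s2 (pos 2,3,6,7): 1⊕0⊕0⊕1 = 0
s4 (pos 4,5,6,7): 1⊕0⊕0⊕1 = 0
Syndrome s4…s1 = 001 → error at position 1.
Flip position 1: 0101001 → 1101001

1101001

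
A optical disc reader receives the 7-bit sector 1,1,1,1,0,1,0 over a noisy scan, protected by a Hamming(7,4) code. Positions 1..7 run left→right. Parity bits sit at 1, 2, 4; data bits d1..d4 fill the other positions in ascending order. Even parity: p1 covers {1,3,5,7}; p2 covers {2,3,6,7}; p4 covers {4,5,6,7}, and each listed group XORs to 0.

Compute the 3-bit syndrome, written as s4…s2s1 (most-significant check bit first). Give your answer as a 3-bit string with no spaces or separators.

s1 (pos 1,3,5,7): 1⊕1⊕0⊕0 = 0
s2 (pos 2,3,6,7): 1⊕1⊕1⊕0 = 1
s4 (pos 4,5,6,7): 1⊕0⊕1⊕0 = 0
Syndrome s4…s1 = 010 → error at position 2.

010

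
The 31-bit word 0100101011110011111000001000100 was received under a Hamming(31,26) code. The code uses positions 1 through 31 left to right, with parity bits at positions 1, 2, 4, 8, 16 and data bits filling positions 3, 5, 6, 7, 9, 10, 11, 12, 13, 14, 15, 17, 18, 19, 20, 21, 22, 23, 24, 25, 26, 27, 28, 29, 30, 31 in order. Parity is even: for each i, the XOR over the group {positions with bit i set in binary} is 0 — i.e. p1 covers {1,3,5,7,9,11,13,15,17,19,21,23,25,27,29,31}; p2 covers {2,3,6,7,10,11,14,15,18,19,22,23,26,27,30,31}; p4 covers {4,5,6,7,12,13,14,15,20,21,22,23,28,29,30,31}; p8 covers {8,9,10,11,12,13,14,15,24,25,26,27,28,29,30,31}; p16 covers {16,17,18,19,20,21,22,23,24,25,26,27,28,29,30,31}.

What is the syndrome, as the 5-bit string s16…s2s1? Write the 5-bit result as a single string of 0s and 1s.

s1 (pos 1,3,5,7,9,11,13,15,17,19,21,23,25,27,29,31): 0⊕0⊕1⊕1⊕1⊕1⊕0⊕1⊕1⊕1⊕0⊕0⊕1⊕0⊕1⊕0 = 1
s2 (pos 2,3,6,7,10,11,14,15,18,19,22,23,26,27,30,31): 1⊕0⊕0⊕1⊕1⊕1⊕0⊕1⊕1⊕1⊕0⊕0⊕0⊕0⊕0⊕0 = 1
s4 (pos 4,5,6,7,12,13,14,15,20,21,22,23,28,29,30,31): 0⊕1⊕0⊕1⊕1⊕0⊕0⊕1⊕0⊕0⊕0⊕0⊕0⊕1⊕0⊕0 = 1
s8 (pos 8,9,10,11,12,13,14,15,24,25,26,27,28,29,30,31): 0⊕1⊕1⊕1⊕1⊕0⊕0⊕1⊕0⊕1⊕0⊕0⊕0⊕1⊕0⊕0 = 1
s16 (pos 16,17,18,19,20,21,22,23,24,25,26,27,28,29,30,31): 1⊕1⊕1⊕1⊕0⊕0⊕0⊕0⊕0⊕1⊕0⊕0⊕0⊕1⊕0⊕0 = 0
Syndrome s16…s1 = 01111 → error at position 15.

01111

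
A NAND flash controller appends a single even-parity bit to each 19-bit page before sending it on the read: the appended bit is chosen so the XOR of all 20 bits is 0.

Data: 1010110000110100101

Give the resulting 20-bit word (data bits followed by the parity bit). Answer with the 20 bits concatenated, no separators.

10101100001101001011

XOR of the 19 data bits: 1⊕0⊕1⊕0⊕1⊕1⊕0⊕0⊕0⊕0⊕1⊕1⊕0⊕1⊕0⊕0⊕1⊕0⊕1 = 1
Parity bit = 1 (so all 20 bits XOR to 0).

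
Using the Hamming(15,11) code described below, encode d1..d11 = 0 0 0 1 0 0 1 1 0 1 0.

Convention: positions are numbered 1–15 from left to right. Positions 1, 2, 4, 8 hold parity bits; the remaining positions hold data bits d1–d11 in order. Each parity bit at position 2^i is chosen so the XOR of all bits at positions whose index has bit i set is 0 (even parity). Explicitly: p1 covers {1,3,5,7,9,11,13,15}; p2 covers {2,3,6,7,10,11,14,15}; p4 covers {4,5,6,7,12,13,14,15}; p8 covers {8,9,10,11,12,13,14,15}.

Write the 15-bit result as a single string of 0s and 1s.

010100110011010

Place data at non-parity positions: p1 p2 0 p4 0 0 1 p8 0 0 1 1 0 1 0
p1 (pos 1,3,5,7,9,11,13,15): XOR of data positions = 0⊕0⊕1⊕0⊕1⊕0⊕0 = 0
p2 (pos 2,3,6,7,10,11,14,15): XOR of data positions = 0⊕0⊕1⊕0⊕1⊕1⊕0 = 1
p4 (pos 4,5,6,7,12,13,14,15): XOR of data positions = 0⊕0⊕1⊕1⊕0⊕1⊕0 = 1
p8 (pos 8,9,10,11,12,13,14,15): XOR of data positions = 0⊕0⊕1⊕1⊕0⊕1⊕0 = 1
Codeword: 010100110011010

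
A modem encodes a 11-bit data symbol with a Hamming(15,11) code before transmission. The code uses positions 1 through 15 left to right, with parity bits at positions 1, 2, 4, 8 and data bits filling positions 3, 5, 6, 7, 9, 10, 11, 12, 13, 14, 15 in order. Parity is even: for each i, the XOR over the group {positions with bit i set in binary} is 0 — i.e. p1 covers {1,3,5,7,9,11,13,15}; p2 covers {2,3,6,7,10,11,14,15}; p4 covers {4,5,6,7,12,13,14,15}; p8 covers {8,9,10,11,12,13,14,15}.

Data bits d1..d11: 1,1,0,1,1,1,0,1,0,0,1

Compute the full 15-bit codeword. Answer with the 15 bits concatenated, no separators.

101010101101001

Place data at non-parity positions: p1 p2 1 p4 1 0 1 p8 1 1 0 1 0 0 1
p1 (pos 1,3,5,7,9,11,13,15): XOR of data positions = 1⊕1⊕1⊕1⊕0⊕0⊕1 = 1
p2 (pos 2,3,6,7,10,11,14,15): XOR of data positions = 1⊕0⊕1⊕1⊕0⊕0⊕1 = 0
p4 (pos 4,5,6,7,12,13,14,15): XOR of data positions = 1⊕0⊕1⊕1⊕0⊕0⊕1 = 0
p8 (pos 8,9,10,11,12,13,14,15): XOR of data positions = 1⊕1⊕0⊕1⊕0⊕0⊕1 = 0
Codeword: 101010101101001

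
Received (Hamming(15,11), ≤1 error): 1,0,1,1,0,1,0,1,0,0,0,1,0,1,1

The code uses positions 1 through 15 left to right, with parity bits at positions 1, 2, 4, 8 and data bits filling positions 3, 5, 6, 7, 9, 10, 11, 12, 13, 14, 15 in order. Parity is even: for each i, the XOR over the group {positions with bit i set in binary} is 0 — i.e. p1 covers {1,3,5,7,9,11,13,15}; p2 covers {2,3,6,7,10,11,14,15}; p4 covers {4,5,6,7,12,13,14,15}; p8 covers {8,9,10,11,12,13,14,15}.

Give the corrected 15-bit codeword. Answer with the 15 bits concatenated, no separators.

s1 (pos 1,3,5,7,9,11,13,15): 1⊕1⊕0⊕0⊕0⊕0⊕0⊕1 = 1
s2 (pos 2,3,6,7,10,11,14,15): 0⊕1⊕1⊕0⊕0⊕0⊕1⊕1 = 0
s4 (pos 4,5,6,7,12,13,14,15): 1⊕0⊕1⊕0⊕1⊕0⊕1⊕1 = 1
s8 (pos 8,9,10,11,12,13,14,15): 1⊕0⊕0⊕0⊕1⊕0⊕1⊕1 = 0
Syndrome s8…s1 = 0101 → error at position 5.
Flip position 5: 101101010001011 → 101111010001011

101111010001011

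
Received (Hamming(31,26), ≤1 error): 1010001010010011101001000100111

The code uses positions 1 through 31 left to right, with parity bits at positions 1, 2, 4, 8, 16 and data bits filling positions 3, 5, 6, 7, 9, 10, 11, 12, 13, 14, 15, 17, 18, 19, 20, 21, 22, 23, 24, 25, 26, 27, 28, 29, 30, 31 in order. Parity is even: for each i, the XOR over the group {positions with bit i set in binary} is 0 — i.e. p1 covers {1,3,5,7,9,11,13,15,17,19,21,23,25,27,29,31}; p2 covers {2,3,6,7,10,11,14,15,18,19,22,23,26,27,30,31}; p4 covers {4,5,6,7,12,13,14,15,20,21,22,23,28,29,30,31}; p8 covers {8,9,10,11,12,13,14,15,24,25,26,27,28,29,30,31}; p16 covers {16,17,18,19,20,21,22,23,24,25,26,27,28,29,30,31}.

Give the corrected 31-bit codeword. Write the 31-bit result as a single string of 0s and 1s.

1010001010011011101001000100111

s1 (pos 1,3,5,7,9,11,13,15,17,19,21,23,25,27,29,31): 1⊕1⊕0⊕1⊕1⊕0⊕0⊕1⊕1⊕1⊕0⊕0⊕0⊕0⊕1⊕1 = 1
s2 (pos 2,3,6,7,10,11,14,15,18,19,22,23,26,27,30,31): 0⊕1⊕0⊕1⊕0⊕0⊕0⊕1⊕0⊕1⊕1⊕0⊕1⊕0⊕1⊕1 = 0
s4 (pos 4,5,6,7,12,13,14,15,20,21,22,23,28,29,30,31): 0⊕0⊕0⊕1⊕1⊕0⊕0⊕1⊕0⊕0⊕1⊕0⊕0⊕1⊕1⊕1 = 1
s8 (pos 8,9,10,11,12,13,14,15,24,25,26,27,28,29,30,31): 0⊕1⊕0⊕0⊕1⊕0⊕0⊕1⊕0⊕0⊕1⊕0⊕0⊕1⊕1⊕1 = 1
s16 (pos 16,17,18,19,20,21,22,23,24,25,26,27,28,29,30,31): 1⊕1⊕0⊕1⊕0⊕0⊕1⊕0⊕0⊕0⊕1⊕0⊕0⊕1⊕1⊕1 = 0
Syndrome s16…s1 = 01101 → error at position 13.
Flip position 13: 1010001010010011101001000100111 → 1010001010011011101001000100111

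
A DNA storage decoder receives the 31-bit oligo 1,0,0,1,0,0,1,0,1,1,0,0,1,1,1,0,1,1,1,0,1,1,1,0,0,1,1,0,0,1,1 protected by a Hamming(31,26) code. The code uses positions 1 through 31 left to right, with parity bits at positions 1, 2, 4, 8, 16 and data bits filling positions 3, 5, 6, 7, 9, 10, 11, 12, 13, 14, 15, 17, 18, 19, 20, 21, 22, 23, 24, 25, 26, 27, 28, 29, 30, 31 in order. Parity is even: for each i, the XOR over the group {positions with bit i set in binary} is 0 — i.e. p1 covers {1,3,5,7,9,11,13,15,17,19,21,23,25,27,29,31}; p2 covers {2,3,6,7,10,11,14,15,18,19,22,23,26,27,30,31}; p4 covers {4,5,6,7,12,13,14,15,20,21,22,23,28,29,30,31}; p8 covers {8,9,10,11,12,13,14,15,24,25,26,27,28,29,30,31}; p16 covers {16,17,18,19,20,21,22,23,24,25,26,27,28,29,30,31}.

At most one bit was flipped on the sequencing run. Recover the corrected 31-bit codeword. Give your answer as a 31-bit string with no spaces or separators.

1001001001001110111011100110011

s1 (pos 1,3,5,7,9,11,13,15,17,19,21,23,25,27,29,31): 1⊕0⊕0⊕1⊕1⊕0⊕1⊕1⊕1⊕1⊕1⊕1⊕0⊕1⊕0⊕1 = 1
s2 (pos 2,3,6,7,10,11,14,15,18,19,22,23,26,27,30,31): 0⊕0⊕0⊕1⊕1⊕0⊕1⊕1⊕1⊕1⊕1⊕1⊕1⊕1⊕1⊕1 = 0
s4 (pos 4,5,6,7,12,13,14,15,20,21,22,23,28,29,30,31): 1⊕0⊕0⊕1⊕0⊕1⊕1⊕1⊕0⊕1⊕1⊕1⊕0⊕0⊕1⊕1 = 0
s8 (pos 8,9,10,11,12,13,14,15,24,25,26,27,28,29,30,31): 0⊕1⊕1⊕0⊕0⊕1⊕1⊕1⊕0⊕0⊕1⊕1⊕0⊕0⊕1⊕1 = 1
s16 (pos 16,17,18,19,20,21,22,23,24,25,26,27,28,29,30,31): 0⊕1⊕1⊕1⊕0⊕1⊕1⊕1⊕0⊕0⊕1⊕1⊕0⊕0⊕1⊕1 = 0
Syndrome s16…s1 = 01001 → error at position 9.
Flip position 9: 1001001011001110111011100110011 → 1001001001001110111011100110011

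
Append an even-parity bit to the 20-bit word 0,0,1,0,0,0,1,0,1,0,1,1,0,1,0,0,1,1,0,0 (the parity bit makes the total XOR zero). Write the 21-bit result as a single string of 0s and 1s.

001000101011010011000

XOR of the 20 data bits: 0⊕0⊕1⊕0⊕0⊕0⊕1⊕0⊕1⊕0⊕1⊕1⊕0⊕1⊕0⊕0⊕1⊕1⊕0⊕0 = 0
Parity bit = 0 (so all 21 bits XOR to 0).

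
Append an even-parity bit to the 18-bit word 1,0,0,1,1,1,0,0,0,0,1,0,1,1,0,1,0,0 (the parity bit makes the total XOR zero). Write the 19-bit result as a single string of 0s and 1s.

XOR of the 18 data bits: 1⊕0⊕0⊕1⊕1⊕1⊕0⊕0⊕0⊕0⊕1⊕0⊕1⊕1⊕0⊕1⊕0⊕0 = 0
Parity bit = 0 (so all 19 bits XOR to 0).

1001110000101101000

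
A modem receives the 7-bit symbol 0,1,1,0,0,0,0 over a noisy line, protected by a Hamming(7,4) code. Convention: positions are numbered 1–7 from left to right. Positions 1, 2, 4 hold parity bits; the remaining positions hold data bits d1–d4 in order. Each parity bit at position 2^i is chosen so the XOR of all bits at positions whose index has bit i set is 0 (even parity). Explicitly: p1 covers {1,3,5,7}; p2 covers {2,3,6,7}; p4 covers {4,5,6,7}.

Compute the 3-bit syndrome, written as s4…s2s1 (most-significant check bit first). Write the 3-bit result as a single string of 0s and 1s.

s1 (pos 1,3,5,7): 0⊕1⊕0⊕0 = 1
s2 (pos 2,3,6,7): 1⊕1⊕0⊕0 = 0
s4 (pos 4,5,6,7): 0⊕0⊕0⊕0 = 0
Syndrome s4…s1 = 001 → error at position 1.

001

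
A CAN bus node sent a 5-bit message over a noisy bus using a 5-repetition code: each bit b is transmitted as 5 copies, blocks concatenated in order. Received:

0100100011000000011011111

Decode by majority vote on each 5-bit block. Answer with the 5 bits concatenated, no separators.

Block 1 (01001): 2 ones → 0
Block 2 (00011): 2 ones → 0
Block 3 (00000): 0 ones → 0
Block 4 (00110): 2 ones → 0
Block 5 (11111): 5 ones → 1

00001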